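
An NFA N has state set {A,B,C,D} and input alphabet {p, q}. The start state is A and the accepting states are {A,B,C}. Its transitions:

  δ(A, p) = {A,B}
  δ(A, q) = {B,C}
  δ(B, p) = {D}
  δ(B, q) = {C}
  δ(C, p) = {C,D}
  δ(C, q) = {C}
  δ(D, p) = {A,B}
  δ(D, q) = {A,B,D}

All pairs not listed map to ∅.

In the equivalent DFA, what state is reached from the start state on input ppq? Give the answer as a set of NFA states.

Start: {A}.
δ(A,p) = {A,B}.
Union: {A,B}.
After p: {A,B}.
δ(A,p) = {A,B}; δ(B,p) = {D}.
Union: {A,B,D}.
After p: {A,B,D}.
δ(A,q) = {B,C}; δ(B,q) = {C}; δ(D,q) = {A,B,D}.
Union: {A,B,C,D}.
After q: {A,B,C,D}.

{A,B,C,D}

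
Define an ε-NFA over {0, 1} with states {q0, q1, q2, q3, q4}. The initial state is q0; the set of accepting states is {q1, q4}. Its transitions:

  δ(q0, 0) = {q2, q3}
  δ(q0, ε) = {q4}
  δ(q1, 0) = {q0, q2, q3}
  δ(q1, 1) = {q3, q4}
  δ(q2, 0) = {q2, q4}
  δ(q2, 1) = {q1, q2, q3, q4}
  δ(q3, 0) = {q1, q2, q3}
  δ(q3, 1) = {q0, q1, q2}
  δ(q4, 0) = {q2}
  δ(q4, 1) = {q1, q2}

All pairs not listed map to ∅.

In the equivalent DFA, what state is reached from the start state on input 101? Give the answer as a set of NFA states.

Start: {q0, q4}.
δ(q0,1) = ∅; δ(q4,1) = {q1, q2}.
Union: {q1, q2}.
After 1: {q1, q2}.
δ(q1,0) = {q0, q2, q3}; δ(q2,0) = {q2, q4}.
Union: {q0, q2, q3, q4}.
After 0: {q0, q2, q3, q4}.
δ(q0,1) = ∅; δ(q2,1) = {q1, q2, q3, q4}; δ(q3,1) = {q0, q1, q2}; δ(q4,1) = {q1, q2}.
Union: {q0, q1, q2, q3, q4}.
After 1: {q0, q1, q2, q3, q4}.

{q0, q1, q2, q3, q4}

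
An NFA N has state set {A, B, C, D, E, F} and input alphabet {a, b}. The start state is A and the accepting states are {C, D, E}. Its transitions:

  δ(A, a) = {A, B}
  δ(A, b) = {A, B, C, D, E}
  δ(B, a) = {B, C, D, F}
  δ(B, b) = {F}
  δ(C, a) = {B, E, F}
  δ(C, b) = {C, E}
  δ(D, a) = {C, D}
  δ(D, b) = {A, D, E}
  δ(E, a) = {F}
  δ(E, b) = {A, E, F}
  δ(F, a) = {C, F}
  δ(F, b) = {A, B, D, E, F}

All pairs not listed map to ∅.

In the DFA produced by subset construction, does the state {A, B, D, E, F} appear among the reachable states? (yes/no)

Start state of the DFA: {A}.
{A} --a--> {A, B}  [new]
{A} --b--> {A, B, C, D, E}  [new]
{A, B} --a--> {A, B, C, D, F}  [new]
{A, B} --b--> {A, B, C, D, E, F}  [new]
{A, B, C, D, E} --a--> {A, B, C, D, E, F}  [seen]
{A, B, C, D, E} --b--> {A, B, C, D, E, F}  [seen]
{A, B, C, D, F} --a--> {A, B, C, D, E, F}  [seen]
{A, B, C, D, F} --b--> {A, B, C, D, E, F}  [seen]
{A, B, C, D, E, F} --a--> {A, B, C, D, E, F}  [seen]
{A, B, C, D, E, F} --b--> {A, B, C, D, E, F}  [seen]
Reachable DFA states: {A}, {A, B}, {A, B, C, D, E}, {A, B, C, D, F}, {A, B, C, D, E, F}.
{A, B, D, E, F} is not among them.

no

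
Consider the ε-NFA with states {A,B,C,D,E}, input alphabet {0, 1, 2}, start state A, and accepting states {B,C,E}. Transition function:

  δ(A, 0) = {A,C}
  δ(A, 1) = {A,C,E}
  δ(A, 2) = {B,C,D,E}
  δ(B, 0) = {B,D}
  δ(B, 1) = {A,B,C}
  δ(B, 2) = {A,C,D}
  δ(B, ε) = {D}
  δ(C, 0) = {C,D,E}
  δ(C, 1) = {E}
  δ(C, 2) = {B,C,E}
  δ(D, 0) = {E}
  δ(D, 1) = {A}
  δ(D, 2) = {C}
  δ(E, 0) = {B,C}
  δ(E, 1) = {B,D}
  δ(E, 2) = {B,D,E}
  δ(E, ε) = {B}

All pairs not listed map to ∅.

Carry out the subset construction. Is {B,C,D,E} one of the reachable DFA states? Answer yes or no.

Start state of the DFA: {A} (ε-closure of the NFA start).
{A} --0--> {A,C}  [new]
{A} --1--> {A,B,C,D,E}  [new]
{A} --2--> {B,C,D,E}  [new]
{A,C} --0--> {A,B,C,D,E}  [seen]
{A,C} --1--> {A,B,C,D,E}  [seen]
{A,C} --2--> {B,C,D,E}  [seen]
{A,B,C,D,E} --0--> {A,B,C,D,E}  [seen]
{A,B,C,D,E} --1--> {A,B,C,D,E}  [seen]
{A,B,C,D,E} --2--> {A,B,C,D,E}  [seen]
{B,C,D,E} --0--> {B,C,D,E}  [seen]
{B,C,D,E} --1--> {A,B,C,D,E}  [seen]
{B,C,D,E} --2--> {A,B,C,D,E}  [seen]
Reachable DFA states: {A}, {A,C}, {A,B,C,D,E}, {B,C,D,E}.
{B,C,D,E} is among them.

yes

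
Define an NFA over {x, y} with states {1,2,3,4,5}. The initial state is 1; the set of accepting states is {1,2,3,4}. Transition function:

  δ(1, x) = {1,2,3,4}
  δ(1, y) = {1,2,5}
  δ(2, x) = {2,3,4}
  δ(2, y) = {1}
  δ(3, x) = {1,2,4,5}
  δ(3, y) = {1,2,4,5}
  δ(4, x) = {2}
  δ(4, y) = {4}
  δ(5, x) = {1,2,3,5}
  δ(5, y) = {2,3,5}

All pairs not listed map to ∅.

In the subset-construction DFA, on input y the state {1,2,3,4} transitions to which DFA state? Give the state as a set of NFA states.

{1,2,4,5}

δ(1,y) = {1,2,5}; δ(2,y) = {1}; δ(3,y) = {1,2,4,5}; δ(4,y) = {4}.
Union: {1,2,4,5}.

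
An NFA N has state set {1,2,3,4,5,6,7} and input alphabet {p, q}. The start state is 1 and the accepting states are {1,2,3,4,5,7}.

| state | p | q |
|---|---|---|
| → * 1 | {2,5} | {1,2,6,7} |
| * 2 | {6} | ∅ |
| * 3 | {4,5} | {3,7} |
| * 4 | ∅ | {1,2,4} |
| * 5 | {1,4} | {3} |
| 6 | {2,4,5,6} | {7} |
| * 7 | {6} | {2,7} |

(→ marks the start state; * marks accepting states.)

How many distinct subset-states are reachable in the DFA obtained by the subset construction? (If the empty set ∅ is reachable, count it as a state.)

Start state of the DFA: {1}.
{1} --p--> {2,5}  [new]
{1} --q--> {1,2,6,7}  [new]
{2,5} --p--> {1,4,6}  [new]
{2,5} --q--> {3}  [new]
{1,2,6,7} --p--> {2,4,5,6}  [new]
{1,2,6,7} --q--> {1,2,6,7}  [seen]
{1,4,6} --p--> {2,4,5,6}  [seen]
{1,4,6} --q--> {1,2,4,6,7}  [new]
{3} --p--> {4,5}  [new]
{3} --q--> {3,7}  [new]
{2,4,5,6} --p--> {1,2,4,5,6}  [new]
{2,4,5,6} --q--> {1,2,3,4,7}  [new]
{1,2,4,6,7} --p--> {2,4,5,6}  [seen]
{1,2,4,6,7} --q--> {1,2,4,6,7}  [seen]
{4,5} --p--> {1,4}  [new]
{4,5} --q--> {1,2,3,4}  [new]
{3,7} --p--> {4,5,6}  [new]
{3,7} --q--> {2,3,7}  [new]
{1,2,4,5,6} --p--> {1,2,4,5,6}  [seen]
{1,2,4,5,6} --q--> {1,2,3,4,6,7}  [new]
{1,2,3,4,7} --p--> {2,4,5,6}  [seen]
{1,2,3,4,7} --q--> {1,2,3,4,6,7}  [seen]
{1,4} --p--> {2,5}  [seen]
{1,4} --q--> {1,2,4,6,7}  [seen]
{1,2,3,4} --p--> {2,4,5,6}  [seen]
{1,2,3,4} --q--> {1,2,3,4,6,7}  [seen]
{4,5,6} --p--> {1,2,4,5,6}  [seen]
{4,5,6} --q--> {1,2,3,4,7}  [seen]
{2,3,7} --p--> {4,5,6}  [seen]
{2,3,7} --q--> {2,3,7}  [seen]
{1,2,3,4,6,7} --p--> {2,4,5,6}  [seen]
{1,2,3,4,6,7} --q--> {1,2,3,4,6,7}  [seen]
Reachable DFA states: {1}, {2,5}, {1,2,6,7}, {1,4,6}, {3}, {2,4,5,6}, {1,2,4,6,7}, {4,5}, {3,7}, {1,2,4,5,6}, {1,2,3,4,7}, {1,4}, {1,2,3,4}, {4,5,6}, {2,3,7}, {1,2,3,4,6,7}.

16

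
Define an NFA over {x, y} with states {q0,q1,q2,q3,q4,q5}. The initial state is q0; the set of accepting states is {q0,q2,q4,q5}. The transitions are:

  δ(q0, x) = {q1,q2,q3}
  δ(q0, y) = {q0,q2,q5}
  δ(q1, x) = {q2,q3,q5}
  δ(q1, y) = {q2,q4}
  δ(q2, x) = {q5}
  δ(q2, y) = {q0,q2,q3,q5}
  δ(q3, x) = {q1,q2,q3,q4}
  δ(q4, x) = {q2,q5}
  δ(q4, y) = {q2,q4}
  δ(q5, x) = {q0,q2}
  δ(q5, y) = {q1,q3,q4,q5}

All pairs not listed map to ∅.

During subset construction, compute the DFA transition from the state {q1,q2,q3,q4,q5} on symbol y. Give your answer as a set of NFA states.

δ(q1,y) = {q2,q4}; δ(q2,y) = {q0,q2,q3,q5}; δ(q3,y) = ∅; δ(q4,y) = {q2,q4}; δ(q5,y) = {q1,q3,q4,q5}.
Union: {q0,q1,q2,q3,q4,q5}.

{q0,q1,q2,q3,q4,q5}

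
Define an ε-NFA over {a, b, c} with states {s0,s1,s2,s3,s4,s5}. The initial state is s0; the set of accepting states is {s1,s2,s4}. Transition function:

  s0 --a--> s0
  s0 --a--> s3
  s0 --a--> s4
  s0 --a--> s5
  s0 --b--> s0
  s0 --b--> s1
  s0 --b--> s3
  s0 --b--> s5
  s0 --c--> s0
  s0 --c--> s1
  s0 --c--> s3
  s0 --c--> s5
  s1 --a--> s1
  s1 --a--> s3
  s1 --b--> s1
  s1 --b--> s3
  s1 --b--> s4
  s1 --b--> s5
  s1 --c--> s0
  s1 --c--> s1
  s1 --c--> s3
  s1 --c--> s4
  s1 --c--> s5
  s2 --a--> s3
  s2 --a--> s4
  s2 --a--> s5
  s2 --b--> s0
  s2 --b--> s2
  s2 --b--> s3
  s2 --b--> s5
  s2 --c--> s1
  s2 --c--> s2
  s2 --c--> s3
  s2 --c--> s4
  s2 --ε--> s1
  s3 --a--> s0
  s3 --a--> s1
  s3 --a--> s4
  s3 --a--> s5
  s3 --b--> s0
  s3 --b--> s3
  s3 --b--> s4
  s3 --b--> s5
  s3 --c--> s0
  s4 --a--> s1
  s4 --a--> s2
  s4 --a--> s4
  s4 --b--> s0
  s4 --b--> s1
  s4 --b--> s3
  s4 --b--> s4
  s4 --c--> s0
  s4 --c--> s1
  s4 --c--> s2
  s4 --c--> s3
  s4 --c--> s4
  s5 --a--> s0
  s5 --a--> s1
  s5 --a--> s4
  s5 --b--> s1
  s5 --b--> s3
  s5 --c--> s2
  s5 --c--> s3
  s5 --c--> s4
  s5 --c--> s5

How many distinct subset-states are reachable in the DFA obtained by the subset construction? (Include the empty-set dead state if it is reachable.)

5

Start state of the DFA: {s0} (ε-closure of the NFA start).
{s0} --a--> {s0,s3,s4,s5}  [new]
{s0} --b--> {s0,s1,s3,s5}  [new]
{s0} --c--> {s0,s1,s3,s5}  [seen]
{s0,s3,s4,s5} --a--> {s0,s1,s2,s3,s4,s5}  [new]
{s0,s3,s4,s5} --b--> {s0,s1,s3,s4,s5}  [new]
{s0,s3,s4,s5} --c--> {s0,s1,s2,s3,s4,s5}  [seen]
{s0,s1,s3,s5} --a--> {s0,s1,s3,s4,s5}  [seen]
{s0,s1,s3,s5} --b--> {s0,s1,s3,s4,s5}  [seen]
{s0,s1,s3,s5} --c--> {s0,s1,s2,s3,s4,s5}  [seen]
{s0,s1,s2,s3,s4,s5} --a--> {s0,s1,s2,s3,s4,s5}  [seen]
{s0,s1,s2,s3,s4,s5} --b--> {s0,s1,s2,s3,s4,s5}  [seen]
{s0,s1,s2,s3,s4,s5} --c--> {s0,s1,s2,s3,s4,s5}  [seen]
{s0,s1,s3,s4,s5} --a--> {s0,s1,s2,s3,s4,s5}  [seen]
{s0,s1,s3,s4,s5} --b--> {s0,s1,s3,s4,s5}  [seen]
{s0,s1,s3,s4,s5} --c--> {s0,s1,s2,s3,s4,s5}  [seen]
Reachable DFA states: {s0}, {s0,s3,s4,s5}, {s0,s1,s3,s5}, {s0,s1,s2,s3,s4,s5}, {s0,s1,s3,s4,s5}.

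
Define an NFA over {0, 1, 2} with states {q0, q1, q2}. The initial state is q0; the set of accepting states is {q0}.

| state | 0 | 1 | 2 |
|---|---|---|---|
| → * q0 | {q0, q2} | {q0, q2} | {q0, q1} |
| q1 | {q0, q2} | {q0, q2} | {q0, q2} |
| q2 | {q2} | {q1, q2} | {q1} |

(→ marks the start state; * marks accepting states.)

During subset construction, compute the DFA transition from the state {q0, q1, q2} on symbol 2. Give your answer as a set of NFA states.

{q0, q1, q2}

δ(q0,2) = {q0, q1}; δ(q1,2) = {q0, q2}; δ(q2,2) = {q1}.
Union: {q0, q1, q2}.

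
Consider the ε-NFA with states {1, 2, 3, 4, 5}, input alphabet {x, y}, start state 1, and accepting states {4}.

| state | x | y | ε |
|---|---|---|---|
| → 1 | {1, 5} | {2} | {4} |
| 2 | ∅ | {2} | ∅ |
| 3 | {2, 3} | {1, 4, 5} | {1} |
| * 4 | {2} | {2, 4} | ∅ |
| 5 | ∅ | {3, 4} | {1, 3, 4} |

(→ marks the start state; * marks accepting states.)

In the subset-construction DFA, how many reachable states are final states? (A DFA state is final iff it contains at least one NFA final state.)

3

Start state of the DFA: {1, 4} (ε-closure of the NFA start).
{1, 4} --x--> {1, 2, 3, 4, 5}  [new]
{1, 4} --y--> {2, 4}  [new]
{1, 2, 3, 4, 5} --x--> {1, 2, 3, 4, 5}  [seen]
{1, 2, 3, 4, 5} --y--> {1, 2, 3, 4, 5}  [seen]
{2, 4} --x--> {2}  [new]
{2, 4} --y--> {2, 4}  [seen]
{2} --x--> ∅  [new]
{2} --y--> {2}  [seen]
∅ --x--> ∅  [seen]
∅ --y--> ∅  [seen]
Reachable DFA states: {1, 4}, {1, 2, 3, 4, 5}, {2, 4}, {2}, ∅.
Accepting DFA states (contain an NFA accepting state): {1, 4}, {1, 2, 3, 4, 5}, {2, 4}.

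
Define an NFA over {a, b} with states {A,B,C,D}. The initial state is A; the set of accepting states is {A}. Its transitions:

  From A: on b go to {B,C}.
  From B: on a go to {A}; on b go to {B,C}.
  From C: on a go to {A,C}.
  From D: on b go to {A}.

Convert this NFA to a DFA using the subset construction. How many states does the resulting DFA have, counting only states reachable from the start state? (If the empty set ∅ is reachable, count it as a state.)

Start state of the DFA: {A}.
{A} --a--> ∅  [new]
{A} --b--> {B,C}  [new]
∅ --a--> ∅  [seen]
∅ --b--> ∅  [seen]
{B,C} --a--> {A,C}  [new]
{B,C} --b--> {B,C}  [seen]
{A,C} --a--> {A,C}  [seen]
{A,C} --b--> {B,C}  [seen]
Reachable DFA states: {A}, ∅, {B,C}, {A,C}.

4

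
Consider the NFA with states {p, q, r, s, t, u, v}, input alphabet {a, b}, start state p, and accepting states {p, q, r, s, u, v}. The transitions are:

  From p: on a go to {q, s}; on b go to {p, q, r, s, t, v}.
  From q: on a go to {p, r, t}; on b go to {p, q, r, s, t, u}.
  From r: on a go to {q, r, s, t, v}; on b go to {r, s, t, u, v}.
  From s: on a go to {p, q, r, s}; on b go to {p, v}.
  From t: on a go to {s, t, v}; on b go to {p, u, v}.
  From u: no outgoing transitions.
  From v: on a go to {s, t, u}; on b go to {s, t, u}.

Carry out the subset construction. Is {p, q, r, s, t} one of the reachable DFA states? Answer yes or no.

yes

Start state of the DFA: {p}.
{p} --a--> {q, s}  [new]
{p} --b--> {p, q, r, s, t, v}  [new]
{q, s} --a--> {p, q, r, s, t}  [new]
{q, s} --b--> {p, q, r, s, t, u, v}  [new]
{p, q, r, s, t, v} --a--> {p, q, r, s, t, u, v}  [seen]
{p, q, r, s, t, v} --b--> {p, q, r, s, t, u, v}  [seen]
{p, q, r, s, t} --a--> {p, q, r, s, t, v}  [seen]
{p, q, r, s, t} --b--> {p, q, r, s, t, u, v}  [seen]
{p, q, r, s, t, u, v} --a--> {p, q, r, s, t, u, v}  [seen]
{p, q, r, s, t, u, v} --b--> {p, q, r, s, t, u, v}  [seen]
Reachable DFA states: {p}, {q, s}, {p, q, r, s, t, v}, {p, q, r, s, t}, {p, q, r, s, t, u, v}.
{p, q, r, s, t} is among them.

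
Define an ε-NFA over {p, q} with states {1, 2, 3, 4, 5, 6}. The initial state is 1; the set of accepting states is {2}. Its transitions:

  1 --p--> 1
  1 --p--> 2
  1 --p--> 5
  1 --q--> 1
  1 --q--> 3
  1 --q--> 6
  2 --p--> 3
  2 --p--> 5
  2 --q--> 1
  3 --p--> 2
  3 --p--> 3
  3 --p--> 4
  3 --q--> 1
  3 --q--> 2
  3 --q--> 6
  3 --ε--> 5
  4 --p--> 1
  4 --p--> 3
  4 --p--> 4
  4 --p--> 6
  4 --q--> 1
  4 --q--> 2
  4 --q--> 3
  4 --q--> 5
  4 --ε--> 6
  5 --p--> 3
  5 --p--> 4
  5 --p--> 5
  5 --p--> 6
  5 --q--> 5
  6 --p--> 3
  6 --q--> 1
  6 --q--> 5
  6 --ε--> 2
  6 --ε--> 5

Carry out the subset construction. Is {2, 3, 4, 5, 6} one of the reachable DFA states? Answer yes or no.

no

Start state of the DFA: {1} (ε-closure of the NFA start).
{1} --p--> {1, 2, 5}  [new]
{1} --q--> {1, 2, 3, 5, 6}  [new]
{1, 2, 5} --p--> {1, 2, 3, 4, 5, 6}  [new]
{1, 2, 5} --q--> {1, 2, 3, 5, 6}  [seen]
{1, 2, 3, 5, 6} --p--> {1, 2, 3, 4, 5, 6}  [seen]
{1, 2, 3, 5, 6} --q--> {1, 2, 3, 5, 6}  [seen]
{1, 2, 3, 4, 5, 6} --p--> {1, 2, 3, 4, 5, 6}  [seen]
{1, 2, 3, 4, 5, 6} --q--> {1, 2, 3, 5, 6}  [seen]
Reachable DFA states: {1}, {1, 2, 5}, {1, 2, 3, 5, 6}, {1, 2, 3, 4, 5, 6}.
{2, 3, 4, 5, 6} is not among them.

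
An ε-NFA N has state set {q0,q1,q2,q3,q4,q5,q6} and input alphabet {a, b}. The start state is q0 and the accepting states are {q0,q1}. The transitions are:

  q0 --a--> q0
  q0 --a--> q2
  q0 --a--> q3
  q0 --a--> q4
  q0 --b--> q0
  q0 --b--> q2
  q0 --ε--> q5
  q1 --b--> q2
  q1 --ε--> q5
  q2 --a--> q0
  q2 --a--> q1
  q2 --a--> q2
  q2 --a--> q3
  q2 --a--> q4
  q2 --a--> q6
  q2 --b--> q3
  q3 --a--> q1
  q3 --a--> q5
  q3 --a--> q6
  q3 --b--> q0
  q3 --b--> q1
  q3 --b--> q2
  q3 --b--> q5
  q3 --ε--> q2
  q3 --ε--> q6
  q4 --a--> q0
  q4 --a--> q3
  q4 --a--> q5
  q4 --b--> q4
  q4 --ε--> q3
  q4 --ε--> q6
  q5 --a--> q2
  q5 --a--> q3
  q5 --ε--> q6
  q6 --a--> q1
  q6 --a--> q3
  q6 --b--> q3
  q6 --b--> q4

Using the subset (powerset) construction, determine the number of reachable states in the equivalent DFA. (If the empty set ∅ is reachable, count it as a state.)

Start state of the DFA: {q0,q5,q6} (ε-closure of the NFA start).
{q0,q5,q6} --a--> {q0,q1,q2,q3,q4,q5,q6}  [new]
{q0,q5,q6} --b--> {q0,q2,q3,q4,q5,q6}  [new]
{q0,q1,q2,q3,q4,q5,q6} --a--> {q0,q1,q2,q3,q4,q5,q6}  [seen]
{q0,q1,q2,q3,q4,q5,q6} --b--> {q0,q1,q2,q3,q4,q5,q6}  [seen]
{q0,q2,q3,q4,q5,q6} --a--> {q0,q1,q2,q3,q4,q5,q6}  [seen]
{q0,q2,q3,q4,q5,q6} --b--> {q0,q1,q2,q3,q4,q5,q6}  [seen]
Reachable DFA states: {q0,q5,q6}, {q0,q1,q2,q3,q4,q5,q6}, {q0,q2,q3,q4,q5,q6}.

3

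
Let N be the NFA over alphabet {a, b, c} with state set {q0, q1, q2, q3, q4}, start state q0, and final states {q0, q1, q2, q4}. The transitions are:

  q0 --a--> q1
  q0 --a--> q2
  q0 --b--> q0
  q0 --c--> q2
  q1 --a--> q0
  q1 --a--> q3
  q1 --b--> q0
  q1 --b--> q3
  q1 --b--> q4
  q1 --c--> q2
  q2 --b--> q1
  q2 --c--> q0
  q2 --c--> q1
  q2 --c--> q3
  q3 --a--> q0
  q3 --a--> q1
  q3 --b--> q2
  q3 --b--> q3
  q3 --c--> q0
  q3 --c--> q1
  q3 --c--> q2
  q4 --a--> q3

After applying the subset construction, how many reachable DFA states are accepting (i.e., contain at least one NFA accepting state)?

13

Start state of the DFA: {q0}.
{q0} --a--> {q1, q2}  [new]
{q0} --b--> {q0}  [seen]
{q0} --c--> {q2}  [new]
{q1, q2} --a--> {q0, q3}  [new]
{q1, q2} --b--> {q0, q1, q3, q4}  [new]
{q1, q2} --c--> {q0, q1, q2, q3}  [new]
{q2} --a--> ∅  [new]
{q2} --b--> {q1}  [new]
{q2} --c--> {q0, q1, q3}  [new]
{q0, q3} --a--> {q0, q1, q2}  [new]
{q0, q3} --b--> {q0, q2, q3}  [new]
{q0, q3} --c--> {q0, q1, q2}  [seen]
{q0, q1, q3, q4} --a--> {q0, q1, q2, q3}  [seen]
{q0, q1, q3, q4} --b--> {q0, q2, q3, q4}  [new]
{q0, q1, q3, q4} --c--> {q0, q1, q2}  [seen]
{q0, q1, q2, q3} --a--> {q0, q1, q2, q3}  [seen]
{q0, q1, q2, q3} --b--> {q0, q1, q2, q3, q4}  [new]
{q0, q1, q2, q3} --c--> {q0, q1, q2, q3}  [seen]
∅ --a--> ∅  [seen]
∅ --b--> ∅  [seen]
∅ --c--> ∅  [seen]
{q1} --a--> {q0, q3}  [seen]
{q1} --b--> {q0, q3, q4}  [new]
{q1} --c--> {q2}  [seen]
{q0, q1, q3} --a--> {q0, q1, q2, q3}  [seen]
{q0, q1, q3} --b--> {q0, q2, q3, q4}  [seen]
{q0, q1, q3} --c--> {q0, q1, q2}  [seen]
{q0, q1, q2} --a--> {q0, q1, q2, q3}  [seen]
{q0, q1, q2} --b--> {q0, q1, q3, q4}  [seen]
{q0, q1, q2} --c--> {q0, q1, q2, q3}  [seen]
{q0, q2, q3} --a--> {q0, q1, q2}  [seen]
{q0, q2, q3} --b--> {q0, q1, q2, q3}  [seen]
{q0, q2, q3} --c--> {q0, q1, q2, q3}  [seen]
{q0, q2, q3, q4} --a--> {q0, q1, q2, q3}  [seen]
{q0, q2, q3, q4} --b--> {q0, q1, q2, q3}  [seen]
{q0, q2, q3, q4} --c--> {q0, q1, q2, q3}  [seen]
{q0, q1, q2, q3, q4} --a--> {q0, q1, q2, q3}  [seen]
{q0, q1, q2, q3, q4} --b--> {q0, q1, q2, q3, q4}  [seen]
{q0, q1, q2, q3, q4} --c--> {q0, q1, q2, q3}  [seen]
{q0, q3, q4} --a--> {q0, q1, q2, q3}  [seen]
{q0, q3, q4} --b--> {q0, q2, q3}  [seen]
{q0, q3, q4} --c--> {q0, q1, q2}  [seen]
Reachable DFA states: {q0}, {q1, q2}, {q2}, {q0, q3}, {q0, q1, q3, q4}, {q0, q1, q2, q3}, ∅, {q1}, {q0, q1, q3}, {q0, q1, q2}, {q0, q2, q3}, {q0, q2, q3, q4}, {q0, q1, q2, q3, q4}, {q0, q3, q4}.
Accepting DFA states (contain an NFA accepting state): {q0}, {q1, q2}, {q2}, {q0, q3}, {q0, q1, q3, q4}, {q0, q1, q2, q3}, {q1}, {q0, q1, q3}, {q0, q1, q2}, {q0, q2, q3}, {q0, q2, q3, q4}, {q0, q1, q2, q3, q4}, {q0, q3, q4}.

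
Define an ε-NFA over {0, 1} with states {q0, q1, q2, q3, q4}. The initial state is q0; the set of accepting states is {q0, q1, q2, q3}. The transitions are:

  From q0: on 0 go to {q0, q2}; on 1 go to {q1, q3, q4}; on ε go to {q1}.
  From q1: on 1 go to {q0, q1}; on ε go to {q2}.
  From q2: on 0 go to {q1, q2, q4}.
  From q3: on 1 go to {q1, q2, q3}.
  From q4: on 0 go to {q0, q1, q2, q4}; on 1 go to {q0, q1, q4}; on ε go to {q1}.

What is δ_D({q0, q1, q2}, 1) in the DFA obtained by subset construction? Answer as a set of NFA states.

{q0, q1, q2, q3, q4}

δ(q0,1) = {q1, q3, q4}; δ(q1,1) = {q0, q1}; δ(q2,1) = ∅.
Union: {q0, q1, q3, q4}.
ε-closure gives {q0, q1, q2, q3, q4}.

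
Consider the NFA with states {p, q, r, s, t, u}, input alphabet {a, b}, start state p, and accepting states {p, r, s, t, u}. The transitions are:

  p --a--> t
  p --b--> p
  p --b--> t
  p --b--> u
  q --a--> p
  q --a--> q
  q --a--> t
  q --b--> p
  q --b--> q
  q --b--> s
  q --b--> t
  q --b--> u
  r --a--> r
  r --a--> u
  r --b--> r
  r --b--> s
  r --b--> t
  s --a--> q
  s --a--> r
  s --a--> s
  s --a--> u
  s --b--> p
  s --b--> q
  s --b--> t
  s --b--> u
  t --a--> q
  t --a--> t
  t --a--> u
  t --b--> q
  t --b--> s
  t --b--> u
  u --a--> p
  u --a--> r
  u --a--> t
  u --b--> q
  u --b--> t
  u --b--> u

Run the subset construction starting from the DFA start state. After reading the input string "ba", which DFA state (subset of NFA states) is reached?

Start: {p}.
δ(p,b) = {p, t, u}.
Union: {p, t, u}.
After b: {p, t, u}.
δ(p,a) = {t}; δ(t,a) = {q, t, u}; δ(u,a) = {p, r, t}.
Union: {p, q, r, t, u}.
After a: {p, q, r, t, u}.

{p, q, r, t, u}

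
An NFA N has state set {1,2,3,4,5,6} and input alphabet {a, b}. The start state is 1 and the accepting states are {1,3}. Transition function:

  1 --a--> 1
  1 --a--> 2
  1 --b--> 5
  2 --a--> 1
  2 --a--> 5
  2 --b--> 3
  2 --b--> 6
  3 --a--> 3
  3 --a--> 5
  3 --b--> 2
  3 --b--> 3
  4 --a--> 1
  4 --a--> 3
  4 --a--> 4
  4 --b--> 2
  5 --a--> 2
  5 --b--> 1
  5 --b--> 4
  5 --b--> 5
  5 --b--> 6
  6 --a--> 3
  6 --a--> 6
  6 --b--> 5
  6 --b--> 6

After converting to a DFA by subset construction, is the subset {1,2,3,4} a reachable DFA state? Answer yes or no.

no

Start state of the DFA: {1}.
{1} --a--> {1,2}  [new]
{1} --b--> {5}  [new]
{1,2} --a--> {1,2,5}  [new]
{1,2} --b--> {3,5,6}  [new]
{5} --a--> {2}  [new]
{5} --b--> {1,4,5,6}  [new]
{1,2,5} --a--> {1,2,5}  [seen]
{1,2,5} --b--> {1,3,4,5,6}  [new]
{3,5,6} --a--> {2,3,5,6}  [new]
{3,5,6} --b--> {1,2,3,4,5,6}  [new]
{2} --a--> {1,5}  [new]
{2} --b--> {3,6}  [new]
{1,4,5,6} --a--> {1,2,3,4,6}  [new]
{1,4,5,6} --b--> {1,2,4,5,6}  [new]
{1,3,4,5,6} --a--> {1,2,3,4,5,6}  [seen]
{1,3,4,5,6} --b--> {1,2,3,4,5,6}  [seen]
{2,3,5,6} --a--> {1,2,3,5,6}  [new]
{2,3,5,6} --b--> {1,2,3,4,5,6}  [seen]
{1,2,3,4,5,6} --a--> {1,2,3,4,5,6}  [seen]
{1,2,3,4,5,6} --b--> {1,2,3,4,5,6}  [seen]
{1,5} --a--> {1,2}  [seen]
{1,5} --b--> {1,4,5,6}  [seen]
{3,6} --a--> {3,5,6}  [seen]
{3,6} --b--> {2,3,5,6}  [seen]
{1,2,3,4,6} --a--> {1,2,3,4,5,6}  [seen]
{1,2,3,4,6} --b--> {2,3,5,6}  [seen]
{1,2,4,5,6} --a--> {1,2,3,4,5,6}  [seen]
{1,2,4,5,6} --b--> {1,2,3,4,5,6}  [seen]
{1,2,3,5,6} --a--> {1,2,3,5,6}  [seen]
{1,2,3,5,6} --b--> {1,2,3,4,5,6}  [seen]
Reachable DFA states: {1}, {1,2}, {5}, {1,2,5}, {3,5,6}, {2}, {1,4,5,6}, {1,3,4,5,6}, {2,3,5,6}, {1,2,3,4,5,6}, {1,5}, {3,6}, {1,2,3,4,6}, {1,2,4,5,6}, {1,2,3,5,6}.
{1,2,3,4} is not among them.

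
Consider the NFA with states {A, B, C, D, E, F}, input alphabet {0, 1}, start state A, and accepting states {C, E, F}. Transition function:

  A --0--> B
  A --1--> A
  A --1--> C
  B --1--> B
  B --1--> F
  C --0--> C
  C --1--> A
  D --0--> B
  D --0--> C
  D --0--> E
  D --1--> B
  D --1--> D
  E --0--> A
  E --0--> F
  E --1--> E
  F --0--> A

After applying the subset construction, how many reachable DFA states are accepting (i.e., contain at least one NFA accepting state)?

7

Start state of the DFA: {A}.
{A} --0--> {B}  [new]
{A} --1--> {A, C}  [new]
{B} --0--> ∅  [new]
{B} --1--> {B, F}  [new]
{A, C} --0--> {B, C}  [new]
{A, C} --1--> {A, C}  [seen]
∅ --0--> ∅  [seen]
∅ --1--> ∅  [seen]
{B, F} --0--> {A}  [seen]
{B, F} --1--> {B, F}  [seen]
{B, C} --0--> {C}  [new]
{B, C} --1--> {A, B, F}  [new]
{C} --0--> {C}  [seen]
{C} --1--> {A}  [seen]
{A, B, F} --0--> {A, B}  [new]
{A, B, F} --1--> {A, B, C, F}  [new]
{A, B} --0--> {B}  [seen]
{A, B} --1--> {A, B, C, F}  [seen]
{A, B, C, F} --0--> {A, B, C}  [new]
{A, B, C, F} --1--> {A, B, C, F}  [seen]
{A, B, C} --0--> {B, C}  [seen]
{A, B, C} --1--> {A, B, C, F}  [seen]
Reachable DFA states: {A}, {B}, {A, C}, ∅, {B, F}, {B, C}, {C}, {A, B, F}, {A, B}, {A, B, C, F}, {A, B, C}.
Accepting DFA states (contain an NFA accepting state): {A, C}, {B, F}, {B, C}, {C}, {A, B, F}, {A, B, C, F}, {A, B, C}.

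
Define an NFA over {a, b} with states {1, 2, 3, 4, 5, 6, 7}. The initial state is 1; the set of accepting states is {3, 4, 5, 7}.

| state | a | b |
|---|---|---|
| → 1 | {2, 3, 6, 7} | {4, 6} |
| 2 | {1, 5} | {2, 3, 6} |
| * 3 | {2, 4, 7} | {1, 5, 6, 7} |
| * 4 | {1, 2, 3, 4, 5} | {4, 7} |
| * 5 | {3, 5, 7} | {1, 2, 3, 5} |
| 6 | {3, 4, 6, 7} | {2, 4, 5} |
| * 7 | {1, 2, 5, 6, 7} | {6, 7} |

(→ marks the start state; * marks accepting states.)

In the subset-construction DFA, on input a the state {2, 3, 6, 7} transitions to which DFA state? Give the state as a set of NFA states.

{1, 2, 3, 4, 5, 6, 7}

δ(2,a) = {1, 5}; δ(3,a) = {2, 4, 7}; δ(6,a) = {3, 4, 6, 7}; δ(7,a) = {1, 2, 5, 6, 7}.
Union: {1, 2, 3, 4, 5, 6, 7}.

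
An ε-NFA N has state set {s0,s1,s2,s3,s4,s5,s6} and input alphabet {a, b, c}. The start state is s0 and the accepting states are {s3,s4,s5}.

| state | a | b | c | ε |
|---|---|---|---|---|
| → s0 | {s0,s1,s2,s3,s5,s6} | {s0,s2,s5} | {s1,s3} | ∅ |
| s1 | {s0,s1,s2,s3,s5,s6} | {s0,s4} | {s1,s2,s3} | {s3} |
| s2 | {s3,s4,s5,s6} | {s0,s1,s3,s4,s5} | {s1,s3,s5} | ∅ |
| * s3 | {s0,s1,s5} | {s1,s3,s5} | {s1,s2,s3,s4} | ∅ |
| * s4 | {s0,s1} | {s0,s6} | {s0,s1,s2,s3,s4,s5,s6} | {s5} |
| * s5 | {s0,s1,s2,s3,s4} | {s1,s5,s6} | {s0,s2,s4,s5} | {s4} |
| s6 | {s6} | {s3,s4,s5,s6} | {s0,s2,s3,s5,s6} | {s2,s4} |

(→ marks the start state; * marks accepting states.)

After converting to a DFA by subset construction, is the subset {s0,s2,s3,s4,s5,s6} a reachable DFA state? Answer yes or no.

Start state of the DFA: {s0} (ε-closure of the NFA start).
{s0} --a--> {s0,s1,s2,s3,s4,s5,s6}  [new]
{s0} --b--> {s0,s2,s4,s5}  [new]
{s0} --c--> {s1,s3}  [new]
{s0,s1,s2,s3,s4,s5,s6} --a--> {s0,s1,s2,s3,s4,s5,s6}  [seen]
{s0,s1,s2,s3,s4,s5,s6} --b--> {s0,s1,s2,s3,s4,s5,s6}  [seen]
{s0,s1,s2,s3,s4,s5,s6} --c--> {s0,s1,s2,s3,s4,s5,s6}  [seen]
{s0,s2,s4,s5} --a--> {s0,s1,s2,s3,s4,s5,s6}  [seen]
{s0,s2,s4,s5} --b--> {s0,s1,s2,s3,s4,s5,s6}  [seen]
{s0,s2,s4,s5} --c--> {s0,s1,s2,s3,s4,s5,s6}  [seen]
{s1,s3} --a--> {s0,s1,s2,s3,s4,s5,s6}  [seen]
{s1,s3} --b--> {s0,s1,s3,s4,s5}  [new]
{s1,s3} --c--> {s1,s2,s3,s4,s5}  [new]
{s0,s1,s3,s4,s5} --a--> {s0,s1,s2,s3,s4,s5,s6}  [seen]
{s0,s1,s3,s4,s5} --b--> {s0,s1,s2,s3,s4,s5,s6}  [seen]
{s0,s1,s3,s4,s5} --c--> {s0,s1,s2,s3,s4,s5,s6}  [seen]
{s1,s2,s3,s4,s5} --a--> {s0,s1,s2,s3,s4,s5,s6}  [seen]
{s1,s2,s3,s4,s5} --b--> {s0,s1,s2,s3,s4,s5,s6}  [seen]
{s1,s2,s3,s4,s5} --c--> {s0,s1,s2,s3,s4,s5,s6}  [seen]
Reachable DFA states: {s0}, {s0,s1,s2,s3,s4,s5,s6}, {s0,s2,s4,s5}, {s1,s3}, {s0,s1,s3,s4,s5}, {s1,s2,s3,s4,s5}.
{s0,s2,s3,s4,s5,s6} is not among them.

no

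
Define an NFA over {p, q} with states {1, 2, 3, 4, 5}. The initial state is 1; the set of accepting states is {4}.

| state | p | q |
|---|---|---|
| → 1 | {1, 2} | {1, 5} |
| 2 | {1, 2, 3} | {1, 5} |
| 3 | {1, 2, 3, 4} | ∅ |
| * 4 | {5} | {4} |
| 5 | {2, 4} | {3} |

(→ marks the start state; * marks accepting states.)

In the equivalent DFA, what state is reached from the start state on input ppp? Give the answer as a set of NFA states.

Start: {1}.
δ(1,p) = {1, 2}.
Union: {1, 2}.
After p: {1, 2}.
δ(1,p) = {1, 2}; δ(2,p) = {1, 2, 3}.
Union: {1, 2, 3}.
After p: {1, 2, 3}.
δ(1,p) = {1, 2}; δ(2,p) = {1, 2, 3}; δ(3,p) = {1, 2, 3, 4}.
Union: {1, 2, 3, 4}.
After p: {1, 2, 3, 4}.

{1, 2, 3, 4}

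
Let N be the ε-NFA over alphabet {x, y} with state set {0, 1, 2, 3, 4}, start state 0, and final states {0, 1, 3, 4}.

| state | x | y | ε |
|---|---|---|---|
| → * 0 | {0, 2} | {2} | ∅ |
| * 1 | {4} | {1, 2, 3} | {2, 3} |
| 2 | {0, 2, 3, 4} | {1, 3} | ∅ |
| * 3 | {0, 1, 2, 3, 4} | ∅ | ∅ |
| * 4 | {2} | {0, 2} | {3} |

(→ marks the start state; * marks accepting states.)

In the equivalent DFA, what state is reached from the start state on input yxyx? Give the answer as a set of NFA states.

Start: {0}.
δ(0,y) = {2}.
Union: {2}.
After y: {2}.
δ(2,x) = {0, 2, 3, 4}.
Union: {0, 2, 3, 4}.
After x: {0, 2, 3, 4}.
δ(0,y) = {2}; δ(2,y) = {1, 3}; δ(3,y) = ∅; δ(4,y) = {0, 2}.
Union: {0, 1, 2, 3}.
After y: {0, 1, 2, 3}.
δ(0,x) = {0, 2}; δ(1,x) = {4}; δ(2,x) = {0, 2, 3, 4}; δ(3,x) = {0, 1, 2, 3, 4}.
Union: {0, 1, 2, 3, 4}.
After x: {0, 1, 2, 3, 4}.

{0, 1, 2, 3, 4}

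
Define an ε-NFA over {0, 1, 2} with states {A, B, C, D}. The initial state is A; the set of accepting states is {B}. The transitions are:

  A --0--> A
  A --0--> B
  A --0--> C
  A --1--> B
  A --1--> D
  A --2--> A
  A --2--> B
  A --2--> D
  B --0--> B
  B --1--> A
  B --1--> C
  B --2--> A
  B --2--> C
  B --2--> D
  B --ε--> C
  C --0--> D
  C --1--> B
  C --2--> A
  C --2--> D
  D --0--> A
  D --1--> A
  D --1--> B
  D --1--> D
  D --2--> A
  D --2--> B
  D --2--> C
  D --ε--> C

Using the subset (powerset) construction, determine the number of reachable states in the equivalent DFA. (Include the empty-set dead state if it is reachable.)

4

Start state of the DFA: {A} (ε-closure of the NFA start).
{A} --0--> {A, B, C}  [new]
{A} --1--> {B, C, D}  [new]
{A} --2--> {A, B, C, D}  [new]
{A, B, C} --0--> {A, B, C, D}  [seen]
{A, B, C} --1--> {A, B, C, D}  [seen]
{A, B, C} --2--> {A, B, C, D}  [seen]
{B, C, D} --0--> {A, B, C, D}  [seen]
{B, C, D} --1--> {A, B, C, D}  [seen]
{B, C, D} --2--> {A, B, C, D}  [seen]
{A, B, C, D} --0--> {A, B, C, D}  [seen]
{A, B, C, D} --1--> {A, B, C, D}  [seen]
{A, B, C, D} --2--> {A, B, C, D}  [seen]
Reachable DFA states: {A}, {A, B, C}, {B, C, D}, {A, B, C, D}.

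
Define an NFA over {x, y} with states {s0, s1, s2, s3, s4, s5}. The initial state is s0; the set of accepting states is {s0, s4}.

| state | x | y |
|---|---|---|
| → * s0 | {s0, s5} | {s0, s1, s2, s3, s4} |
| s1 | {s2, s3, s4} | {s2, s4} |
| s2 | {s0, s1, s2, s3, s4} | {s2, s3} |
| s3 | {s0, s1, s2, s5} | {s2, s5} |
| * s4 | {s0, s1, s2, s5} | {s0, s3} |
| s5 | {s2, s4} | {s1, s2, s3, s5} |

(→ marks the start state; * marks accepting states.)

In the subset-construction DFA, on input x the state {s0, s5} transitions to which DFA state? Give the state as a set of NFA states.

{s0, s2, s4, s5}

δ(s0,x) = {s0, s5}; δ(s5,x) = {s2, s4}.
Union: {s0, s2, s4, s5}.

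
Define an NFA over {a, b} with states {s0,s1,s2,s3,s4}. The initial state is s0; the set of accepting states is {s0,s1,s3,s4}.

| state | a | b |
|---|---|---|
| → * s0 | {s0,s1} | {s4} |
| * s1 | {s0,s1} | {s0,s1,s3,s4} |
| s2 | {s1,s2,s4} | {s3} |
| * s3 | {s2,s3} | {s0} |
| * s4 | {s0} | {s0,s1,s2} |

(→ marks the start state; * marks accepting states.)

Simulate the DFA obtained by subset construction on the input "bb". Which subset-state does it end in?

Start: {s0}.
δ(s0,b) = {s4}.
Union: {s4}.
After b: {s4}.
δ(s4,b) = {s0,s1,s2}.
Union: {s0,s1,s2}.
After b: {s0,s1,s2}.

{s0,s1,s2}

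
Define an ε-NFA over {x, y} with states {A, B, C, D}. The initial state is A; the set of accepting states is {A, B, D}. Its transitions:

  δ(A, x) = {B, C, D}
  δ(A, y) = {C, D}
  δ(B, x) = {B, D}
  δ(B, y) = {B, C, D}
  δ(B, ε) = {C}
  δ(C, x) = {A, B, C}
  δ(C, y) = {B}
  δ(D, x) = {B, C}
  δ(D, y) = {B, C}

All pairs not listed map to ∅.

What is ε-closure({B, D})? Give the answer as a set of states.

{B, C, D}

Begin with {B, D}.
B →ε {C}; add C.
ε-closure = {B, C, D}.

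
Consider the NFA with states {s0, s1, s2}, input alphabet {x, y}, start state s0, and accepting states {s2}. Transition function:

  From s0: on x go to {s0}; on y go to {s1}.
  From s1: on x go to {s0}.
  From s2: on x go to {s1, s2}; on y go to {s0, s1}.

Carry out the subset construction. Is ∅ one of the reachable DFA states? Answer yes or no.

yes

Start state of the DFA: {s0}.
{s0} --x--> {s0}  [seen]
{s0} --y--> {s1}  [new]
{s1} --x--> {s0}  [seen]
{s1} --y--> ∅  [new]
∅ --x--> ∅  [seen]
∅ --y--> ∅  [seen]
Reachable DFA states: {s0}, {s1}, ∅.
∅ is among them.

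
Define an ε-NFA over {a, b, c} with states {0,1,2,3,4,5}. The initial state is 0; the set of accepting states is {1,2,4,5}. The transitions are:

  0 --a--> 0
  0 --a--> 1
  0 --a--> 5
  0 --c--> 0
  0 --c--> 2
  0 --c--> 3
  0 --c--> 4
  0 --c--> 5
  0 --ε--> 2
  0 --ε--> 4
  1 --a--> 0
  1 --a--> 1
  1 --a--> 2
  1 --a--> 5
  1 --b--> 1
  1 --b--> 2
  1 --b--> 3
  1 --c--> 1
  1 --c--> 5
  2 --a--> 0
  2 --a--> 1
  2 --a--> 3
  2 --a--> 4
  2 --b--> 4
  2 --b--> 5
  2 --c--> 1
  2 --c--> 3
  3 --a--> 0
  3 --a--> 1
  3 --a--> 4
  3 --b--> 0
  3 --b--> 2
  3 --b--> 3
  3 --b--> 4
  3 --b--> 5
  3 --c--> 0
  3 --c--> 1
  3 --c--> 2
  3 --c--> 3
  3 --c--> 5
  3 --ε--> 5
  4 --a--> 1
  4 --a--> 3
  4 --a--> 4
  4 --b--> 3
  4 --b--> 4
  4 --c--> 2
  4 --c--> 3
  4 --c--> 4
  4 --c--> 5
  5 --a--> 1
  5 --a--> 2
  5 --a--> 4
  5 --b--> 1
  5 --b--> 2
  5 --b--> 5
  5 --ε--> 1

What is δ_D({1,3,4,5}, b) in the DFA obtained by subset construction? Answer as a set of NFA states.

δ(1,b) = {1,2,3}; δ(3,b) = {0,2,3,4,5}; δ(4,b) = {3,4}; δ(5,b) = {1,2,5}.
Union: {0,1,2,3,4,5}.

{0,1,2,3,4,5}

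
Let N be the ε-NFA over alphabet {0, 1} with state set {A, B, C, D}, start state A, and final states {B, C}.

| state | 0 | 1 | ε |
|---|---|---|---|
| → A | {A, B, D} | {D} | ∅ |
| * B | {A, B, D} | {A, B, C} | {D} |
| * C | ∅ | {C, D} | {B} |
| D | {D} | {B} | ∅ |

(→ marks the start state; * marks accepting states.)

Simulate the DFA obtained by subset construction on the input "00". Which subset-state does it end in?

Start: {A}.
δ(A,0) = {A, B, D}.
Union: {A, B, D}.
After 0: {A, B, D}.
δ(A,0) = {A, B, D}; δ(B,0) = {A, B, D}; δ(D,0) = {D}.
Union: {A, B, D}.
After 0: {A, B, D}.

{A, B, D}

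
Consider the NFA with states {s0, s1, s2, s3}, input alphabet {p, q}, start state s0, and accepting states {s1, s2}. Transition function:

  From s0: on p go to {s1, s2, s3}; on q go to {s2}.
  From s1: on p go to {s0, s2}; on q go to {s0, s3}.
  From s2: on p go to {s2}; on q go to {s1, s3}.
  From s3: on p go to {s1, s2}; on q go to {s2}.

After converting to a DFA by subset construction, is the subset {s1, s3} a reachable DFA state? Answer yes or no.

yes

Start state of the DFA: {s0}.
{s0} --p--> {s1, s2, s3}  [new]
{s0} --q--> {s2}  [new]
{s1, s2, s3} --p--> {s0, s1, s2}  [new]
{s1, s2, s3} --q--> {s0, s1, s2, s3}  [new]
{s2} --p--> {s2}  [seen]
{s2} --q--> {s1, s3}  [new]
{s0, s1, s2} --p--> {s0, s1, s2, s3}  [seen]
{s0, s1, s2} --q--> {s0, s1, s2, s3}  [seen]
{s0, s1, s2, s3} --p--> {s0, s1, s2, s3}  [seen]
{s0, s1, s2, s3} --q--> {s0, s1, s2, s3}  [seen]
{s1, s3} --p--> {s0, s1, s2}  [seen]
{s1, s3} --q--> {s0, s2, s3}  [new]
{s0, s2, s3} --p--> {s1, s2, s3}  [seen]
{s0, s2, s3} --q--> {s1, s2, s3}  [seen]
Reachable DFA states: {s0}, {s1, s2, s3}, {s2}, {s0, s1, s2}, {s0, s1, s2, s3}, {s1, s3}, {s0, s2, s3}.
{s1, s3} is among them.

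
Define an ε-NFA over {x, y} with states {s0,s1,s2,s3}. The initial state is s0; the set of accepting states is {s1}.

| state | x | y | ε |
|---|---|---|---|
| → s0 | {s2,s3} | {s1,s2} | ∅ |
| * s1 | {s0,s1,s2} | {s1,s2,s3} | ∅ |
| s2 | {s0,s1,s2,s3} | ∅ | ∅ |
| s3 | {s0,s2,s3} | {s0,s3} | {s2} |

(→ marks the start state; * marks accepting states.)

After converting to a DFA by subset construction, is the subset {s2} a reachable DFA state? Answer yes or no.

no

Start state of the DFA: {s0} (ε-closure of the NFA start).
{s0} --x--> {s2,s3}  [new]
{s0} --y--> {s1,s2}  [new]
{s2,s3} --x--> {s0,s1,s2,s3}  [new]
{s2,s3} --y--> {s0,s2,s3}  [new]
{s1,s2} --x--> {s0,s1,s2,s3}  [seen]
{s1,s2} --y--> {s1,s2,s3}  [new]
{s0,s1,s2,s3} --x--> {s0,s1,s2,s3}  [seen]
{s0,s1,s2,s3} --y--> {s0,s1,s2,s3}  [seen]
{s0,s2,s3} --x--> {s0,s1,s2,s3}  [seen]
{s0,s2,s3} --y--> {s0,s1,s2,s3}  [seen]
{s1,s2,s3} --x--> {s0,s1,s2,s3}  [seen]
{s1,s2,s3} --y--> {s0,s1,s2,s3}  [seen]
Reachable DFA states: {s0}, {s2,s3}, {s1,s2}, {s0,s1,s2,s3}, {s0,s2,s3}, {s1,s2,s3}.
{s2} is not among them.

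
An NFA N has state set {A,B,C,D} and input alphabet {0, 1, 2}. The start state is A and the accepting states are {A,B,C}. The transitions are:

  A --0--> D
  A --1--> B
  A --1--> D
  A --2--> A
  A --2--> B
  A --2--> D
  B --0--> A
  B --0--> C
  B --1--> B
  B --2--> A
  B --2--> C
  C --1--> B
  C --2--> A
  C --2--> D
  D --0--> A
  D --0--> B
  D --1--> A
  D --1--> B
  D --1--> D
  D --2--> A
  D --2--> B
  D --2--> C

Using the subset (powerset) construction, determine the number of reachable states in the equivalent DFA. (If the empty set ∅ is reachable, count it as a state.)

8

Start state of the DFA: {A}.
{A} --0--> {D}  [new]
{A} --1--> {B,D}  [new]
{A} --2--> {A,B,D}  [new]
{D} --0--> {A,B}  [new]
{D} --1--> {A,B,D}  [seen]
{D} --2--> {A,B,C}  [new]
{B,D} --0--> {A,B,C}  [seen]
{B,D} --1--> {A,B,D}  [seen]
{B,D} --2--> {A,B,C}  [seen]
{A,B,D} --0--> {A,B,C,D}  [new]
{A,B,D} --1--> {A,B,D}  [seen]
{A,B,D} --2--> {A,B,C,D}  [seen]
{A,B} --0--> {A,C,D}  [new]
{A,B} --1--> {B,D}  [seen]
{A,B} --2--> {A,B,C,D}  [seen]
{A,B,C} --0--> {A,C,D}  [seen]
{A,B,C} --1--> {B,D}  [seen]
{A,B,C} --2--> {A,B,C,D}  [seen]
{A,B,C,D} --0--> {A,B,C,D}  [seen]
{A,B,C,D} --1--> {A,B,D}  [seen]
{A,B,C,D} --2--> {A,B,C,D}  [seen]
{A,C,D} --0--> {A,B,D}  [seen]
{A,C,D} --1--> {A,B,D}  [seen]
{A,C,D} --2--> {A,B,C,D}  [seen]
Reachable DFA states: {A}, {D}, {B,D}, {A,B,D}, {A,B}, {A,B,C}, {A,B,C,D}, {A,C,D}.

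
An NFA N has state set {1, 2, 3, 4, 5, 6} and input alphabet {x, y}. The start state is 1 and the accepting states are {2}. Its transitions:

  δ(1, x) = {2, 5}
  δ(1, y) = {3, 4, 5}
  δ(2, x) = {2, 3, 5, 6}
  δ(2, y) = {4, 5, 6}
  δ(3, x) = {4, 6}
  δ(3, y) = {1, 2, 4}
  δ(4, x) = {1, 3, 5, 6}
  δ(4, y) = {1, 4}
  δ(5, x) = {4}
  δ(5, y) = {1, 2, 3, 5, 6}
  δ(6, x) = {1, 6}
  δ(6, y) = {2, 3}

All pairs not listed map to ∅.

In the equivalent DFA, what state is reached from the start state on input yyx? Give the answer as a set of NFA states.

{1, 2, 3, 4, 5, 6}

Start: {1}.
δ(1,y) = {3, 4, 5}.
Union: {3, 4, 5}.
After y: {3, 4, 5}.
δ(3,y) = {1, 2, 4}; δ(4,y) = {1, 4}; δ(5,y) = {1, 2, 3, 5, 6}.
Union: {1, 2, 3, 4, 5, 6}.
After y: {1, 2, 3, 4, 5, 6}.
δ(1,x) = {2, 5}; δ(2,x) = {2, 3, 5, 6}; δ(3,x) = {4, 6}; δ(4,x) = {1, 3, 5, 6}; δ(5,x) = {4}; δ(6,x) = {1, 6}.
Union: {1, 2, 3, 4, 5, 6}.
After x: {1, 2, 3, 4, 5, 6}.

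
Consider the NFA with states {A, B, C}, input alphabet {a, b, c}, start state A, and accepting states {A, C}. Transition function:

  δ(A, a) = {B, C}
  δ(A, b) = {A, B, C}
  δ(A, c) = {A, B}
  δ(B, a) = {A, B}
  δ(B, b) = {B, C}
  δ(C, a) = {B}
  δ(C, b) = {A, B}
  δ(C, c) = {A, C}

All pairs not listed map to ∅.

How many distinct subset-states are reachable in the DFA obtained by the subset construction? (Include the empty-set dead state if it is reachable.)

5

Start state of the DFA: {A}.
{A} --a--> {B, C}  [new]
{A} --b--> {A, B, C}  [new]
{A} --c--> {A, B}  [new]
{B, C} --a--> {A, B}  [seen]
{B, C} --b--> {A, B, C}  [seen]
{B, C} --c--> {A, C}  [new]
{A, B, C} --a--> {A, B, C}  [seen]
{A, B, C} --b--> {A, B, C}  [seen]
{A, B, C} --c--> {A, B, C}  [seen]
{A, B} --a--> {A, B, C}  [seen]
{A, B} --b--> {A, B, C}  [seen]
{A, B} --c--> {A, B}  [seen]
{A, C} --a--> {B, C}  [seen]
{A, C} --b--> {A, B, C}  [seen]
{A, C} --c--> {A, B, C}  [seen]
Reachable DFA states: {A}, {B, C}, {A, B, C}, {A, B}, {A, C}.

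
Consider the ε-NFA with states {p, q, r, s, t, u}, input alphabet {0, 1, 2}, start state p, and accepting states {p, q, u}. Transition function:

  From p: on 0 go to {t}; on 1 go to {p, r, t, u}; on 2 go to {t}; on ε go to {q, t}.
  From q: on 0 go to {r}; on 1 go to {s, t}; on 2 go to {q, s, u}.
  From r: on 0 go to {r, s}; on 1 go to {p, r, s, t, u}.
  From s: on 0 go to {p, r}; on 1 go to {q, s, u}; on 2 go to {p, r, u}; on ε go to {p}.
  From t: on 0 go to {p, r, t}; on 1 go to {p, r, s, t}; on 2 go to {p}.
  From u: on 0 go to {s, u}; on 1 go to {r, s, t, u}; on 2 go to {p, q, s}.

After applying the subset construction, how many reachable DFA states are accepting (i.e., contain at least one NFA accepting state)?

Start state of the DFA: {p, q, t} (ε-closure of the NFA start).
{p, q, t} --0--> {p, q, r, t}  [new]
{p, q, t} --1--> {p, q, r, s, t, u}  [new]
{p, q, t} --2--> {p, q, s, t, u}  [new]
{p, q, r, t} --0--> {p, q, r, s, t}  [new]
{p, q, r, t} --1--> {p, q, r, s, t, u}  [seen]
{p, q, r, t} --2--> {p, q, s, t, u}  [seen]
{p, q, r, s, t, u} --0--> {p, q, r, s, t, u}  [seen]
{p, q, r, s, t, u} --1--> {p, q, r, s, t, u}  [seen]
{p, q, r, s, t, u} --2--> {p, q, r, s, t, u}  [seen]
{p, q, s, t, u} --0--> {p, q, r, s, t, u}  [seen]
{p, q, s, t, u} --1--> {p, q, r, s, t, u}  [seen]
{p, q, s, t, u} --2--> {p, q, r, s, t, u}  [seen]
{p, q, r, s, t} --0--> {p, q, r, s, t}  [seen]
{p, q, r, s, t} --1--> {p, q, r, s, t, u}  [seen]
{p, q, r, s, t} --2--> {p, q, r, s, t, u}  [seen]
Reachable DFA states: {p, q, t}, {p, q, r, t}, {p, q, r, s, t, u}, {p, q, s, t, u}, {p, q, r, s, t}.
Accepting DFA states (contain an NFA accepting state): {p, q, t}, {p, q, r, t}, {p, q, r, s, t, u}, {p, q, s, t, u}, {p, q, r, s, t}.

5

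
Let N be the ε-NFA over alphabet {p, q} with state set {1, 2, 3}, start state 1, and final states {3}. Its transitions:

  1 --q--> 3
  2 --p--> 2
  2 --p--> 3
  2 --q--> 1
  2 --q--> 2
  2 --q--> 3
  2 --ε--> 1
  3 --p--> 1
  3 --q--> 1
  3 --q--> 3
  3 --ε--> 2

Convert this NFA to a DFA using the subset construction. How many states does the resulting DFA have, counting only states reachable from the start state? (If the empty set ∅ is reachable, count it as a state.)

3

Start state of the DFA: {1} (ε-closure of the NFA start).
{1} --p--> ∅  [new]
{1} --q--> {1, 2, 3}  [new]
∅ --p--> ∅  [seen]
∅ --q--> ∅  [seen]
{1, 2, 3} --p--> {1, 2, 3}  [seen]
{1, 2, 3} --q--> {1, 2, 3}  [seen]
Reachable DFA states: {1}, ∅, {1, 2, 3}.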